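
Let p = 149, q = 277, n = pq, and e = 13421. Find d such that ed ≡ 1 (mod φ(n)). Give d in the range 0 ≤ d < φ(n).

φ(n) = (p−1)(q−1) = 148·276 = 40848.
Need d with 13421·d ≡ 1 (mod 40848). Apply the extended Euclidean algorithm:
40848 = 3*13421 + 585
13421 = 22*585 + 551
585 = 1*551 + 34
551 = 16*34 + 7
34 = 4*7 + 6
7 = 1*6 + 1
6 = 6*1 + 0
Back-substitute:
1 = 7 − 6
1 = −34 + 5·7
1 = 5·551 − 81·34
1 = −81·585 + 86·551
1 = 86·13421 − 1973·585
1 = −1973·40848 + 6005·13421
So 13421·6005 ≡ 1 (mod 40848), hence d = 6005.

6005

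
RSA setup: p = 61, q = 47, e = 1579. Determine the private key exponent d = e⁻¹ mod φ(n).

1699

φ(n) = (p−1)(q−1) = 60·46 = 2760.
Need d with 1579·d ≡ 1 (mod 2760). Apply the extended Euclidean algorithm:
2760 = 1·1579 + 1181
1579 = 1·1181 + 398
1181 = 2·398 + 385
398 = 1·385 + 13
385 = 29·13 + 8
13 = 1·8 + 5
8 = 1·5 + 3
5 = 1·3 + 2
3 = 1·2 + 1
2 = 2·1 + 0
Back-substitute:
1 = 3 − 2
1 = −5 + 2·3
1 = 2·8 − 3·5
1 = −3·13 + 5·8
1 = 5·385 − 148·13
1 = −148·398 + 153·385
1 = 153·1181 − 454·398
1 = −454·1579 + 607·1181
1 = 607·2760 − 1061·1579
So 1579·(-1061) ≡ 1 (mod 2760), hence d ≡ -1061 ≡ 1699 (mod 2760).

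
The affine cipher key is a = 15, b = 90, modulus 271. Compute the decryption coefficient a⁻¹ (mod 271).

253

Extended Euclidean algorithm:
271 = 18·15 + 1
15 = 15·1 + 0
Since gcd(15, 271) = 1, back-substitute to write 1 as a combination:
1 = 271 − 18·15
So 15·(-18) ≡ 1 (mod 271), and -18 ≡ 253 (mod 271).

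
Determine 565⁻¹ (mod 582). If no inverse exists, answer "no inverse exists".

445

Extended Euclidean algorithm:
582 = 1*565 + 17
565 = 33*17 + 4
17 = 4*4 + 1
4 = 4*1 + 0
The gcd is 1. Working backward:
1 = 17 − 4·4
1 = −4·565 + 133·17
1 = 133·582 − 137·565
So 565·(-137) ≡ 1 (mod 582), and -137 ≡ 445 (mod 582).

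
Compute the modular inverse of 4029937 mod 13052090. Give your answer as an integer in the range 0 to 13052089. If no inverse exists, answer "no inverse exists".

Apply the Euclidean algorithm to 13052090 and 4029937:
13052090 = 3*4029937 + 962279
4029937 = 4*962279 + 180821
962279 = 5*180821 + 58174
180821 = 3*58174 + 6299
58174 = 9*6299 + 1483
6299 = 4*1483 + 367
1483 = 4*367 + 15
367 = 24*15 + 7
15 = 2*7 + 1
7 = 7*1 + 0
Since gcd(4029937, 13052090) = 1, back-substitute to write 1 as a combination:
1 = 15 − 2·7
1 = −2·367 + 49·15
1 = 49·1483 − 198·367
1 = −198·6299 + 841·1483
1 = 841·58174 − 7767·6299
1 = −7767·180821 + 24142·58174
1 = 24142·962279 − 128477·180821
1 = −128477·4029937 + 538050·962279
1 = 538050·13052090 − 1742627·4029937
Thus 4029937·(-1742627) ≡ 1 (mod 13052090); reducing, -1742627 mod 13052090 = 11309463.

11309463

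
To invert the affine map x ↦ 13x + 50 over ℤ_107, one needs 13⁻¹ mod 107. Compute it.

33

gcd(107, 13) by repeated division:
107 = 8×13 + 3
13 = 4×3 + 1
3 = 3×1 + 0
Since gcd(13, 107) = 1, back-substitute to write 1 as a combination:
1 = 13 − 4·3
1 = −4·107 + 33·13
So 13·33 ≡ 1 (mod 107).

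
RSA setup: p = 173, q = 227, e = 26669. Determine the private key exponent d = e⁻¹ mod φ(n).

φ(n) = (p−1)(q−1) = 172·226 = 38872.
Need d with 26669·d ≡ 1 (mod 38872). Apply the extended Euclidean algorithm:
38872 = 1·26669 + 12203
26669 = 2·12203 + 2263
12203 = 5·2263 + 888
2263 = 2·888 + 487
888 = 1·487 + 401
487 = 1·401 + 86
401 = 4·86 + 57
86 = 1·57 + 29
57 = 1·29 + 28
29 = 1·28 + 1
28 = 28·1 + 0
Back-substitute:
1 = 29 − 28
1 = −57 + 2·29
1 = 2·86 − 3·57
1 = −3·401 + 14·86
1 = 14·487 − 17·401
1 = −17·888 + 31·487
1 = 31·2263 − 79·888
1 = −79·12203 + 426·2263
1 = 426·26669 − 931·12203
1 = −931·38872 + 1357·26669
So 26669·1357 ≡ 1 (mod 38872), hence d = 1357.

1357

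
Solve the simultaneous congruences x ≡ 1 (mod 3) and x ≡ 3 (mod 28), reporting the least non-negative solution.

Write x = 1 + 3·k. Then 3·k ≡ 3 − 1 ≡ 2 (mod 28).
Need 3⁻¹ mod 28. Extended Euclid on (28, 3):
28 = 9×3 + 1
3 = 3×1 + 0
Back-substitute:
1 = 28 − 9·3
3⁻¹ ≡ 19 (mod 28), so k ≡ 19·2 ≡ 10 (mod 28).
x = 1 + 3·10 = 31.

31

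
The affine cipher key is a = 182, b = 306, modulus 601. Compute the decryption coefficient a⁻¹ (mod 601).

Extended Euclidean algorithm:
601 = 3·182 + 55
182 = 3·55 + 17
55 = 3·17 + 4
17 = 4·4 + 1
4 = 4·1 + 0
The gcd is 1. Working backward:
1 = 17 − 4·4
1 = −4·55 + 13·17
1 = 13·182 − 43·55
1 = −43·601 + 142·182
So 182·142 ≡ 1 (mod 601).

142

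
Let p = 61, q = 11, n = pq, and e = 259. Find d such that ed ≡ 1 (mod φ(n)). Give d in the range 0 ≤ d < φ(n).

139

φ(n) = (p−1)(q−1) = 60·10 = 600.
Need d with 259·d ≡ 1 (mod 600). Apply the extended Euclidean algorithm:
600 = 2×259 + 82
259 = 3×82 + 13
82 = 6×13 + 4
13 = 3×4 + 1
4 = 4×1 + 0
Back-substitute:
1 = 13 − 3·4
1 = −3·82 + 19·13
1 = 19·259 − 60·82
1 = −60·600 + 139·259
So 259·139 ≡ 1 (mod 600), hence d = 139.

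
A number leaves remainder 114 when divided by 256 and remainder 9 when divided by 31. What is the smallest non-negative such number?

Write x = 114 + 256·k. Then 256·k ≡ 9 − 114 ≡ 19 (mod 31).
Need 256⁻¹ mod 31. Extended Euclid on (31, 8):
31 = 3·8 + 7
8 = 1·7 + 1
7 = 7·1 + 0
Back-substitute:
1 = 8 − 7
1 = −31 + 4·8
256⁻¹ ≡ 4 (mod 31), so k ≡ 4·19 ≡ 14 (mod 31).
x = 114 + 256·14 = 3698.

3698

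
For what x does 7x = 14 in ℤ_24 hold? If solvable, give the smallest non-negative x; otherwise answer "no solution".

First find gcd(7, 24):
24 = 3·7 + 3
7 = 2·3 + 1
3 = 3·1 + 0
gcd = 1, so a unique solution mod 24 exists.
Back-substitute for the Bézout coefficients:
1 = 7 − 2·3
1 = −2·24 + 7·7
So 7·(7) ≡ 1 (mod 24), giving 7⁻¹ ≡ 7.
x ≡ 7⁻¹·14 ≡ 7·14 ≡ 2 (mod 24).

2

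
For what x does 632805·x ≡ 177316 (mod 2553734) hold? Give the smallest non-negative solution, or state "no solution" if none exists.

First find gcd(632805, 2553734):
2553734 = 4*632805 + 22514
632805 = 28*22514 + 2413
22514 = 9*2413 + 797
2413 = 3*797 + 22
797 = 36*22 + 5
22 = 4*5 + 2
5 = 2*2 + 1
2 = 2*1 + 0
gcd = 1, so a unique solution mod 2553734 exists.
Back-substitute for the Bézout coefficients:
1 = 5 − 2·2
1 = −2·22 + 9·5
1 = 9·797 − 326·22
1 = −326·2413 + 987·797
1 = 987·22514 − 9209·2413
1 = −9209·632805 + 258839·22514
1 = 258839·2553734 − 1044565·632805
So 632805·(-1044565) ≡ 1 (mod 2553734), giving 632805⁻¹ ≡ 1509169.
x ≡ 632805⁻¹·177316 ≡ 1509169·177316 ≡ 1685746 (mod 2553734).

1685746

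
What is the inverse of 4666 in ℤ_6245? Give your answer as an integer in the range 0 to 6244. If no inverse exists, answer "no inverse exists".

Run Euclid on (6245, 4666):
6245 = 1·4666 + 1579
4666 = 2·1579 + 1508
1579 = 1·1508 + 71
1508 = 21·71 + 17
71 = 4·17 + 3
17 = 5·3 + 2
3 = 1·2 + 1
2 = 2·1 + 0
The gcd is 1. Working backward:
1 = 3 − 2
1 = −17 + 6·3
1 = 6·71 − 25·17
1 = −25·1508 + 531·71
1 = 531·1579 − 556·1508
1 = −556·4666 + 1643·1579
1 = 1643·6245 − 2199·4666
So 4666·(-2199) ≡ 1 (mod 6245), and -2199 ≡ 4046 (mod 6245).

4046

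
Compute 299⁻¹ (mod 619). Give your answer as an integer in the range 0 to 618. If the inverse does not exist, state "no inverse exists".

gcd(619, 299) by repeated division:
619 = 2×299 + 21
299 = 14×21 + 5
21 = 4×5 + 1
5 = 5×1 + 0
The gcd is 1. Working backward:
1 = 21 − 4·5
1 = −4·299 + 57·21
1 = 57·619 − 118·299
Thus 299·(-118) ≡ 1 (mod 619); reducing, -118 mod 619 = 501.

501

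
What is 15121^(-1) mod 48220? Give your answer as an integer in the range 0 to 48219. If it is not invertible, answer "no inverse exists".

5941

gcd(48220, 15121) by repeated division:
48220 = 3*15121 + 2857
15121 = 5*2857 + 836
2857 = 3*836 + 349
836 = 2*349 + 138
349 = 2*138 + 73
138 = 1*73 + 65
73 = 1*65 + 8
65 = 8*8 + 1
8 = 8*1 + 0
Since gcd(15121, 48220) = 1, back-substitute to write 1 as a combination:
1 = 65 − 8·8
1 = −8·73 + 9·65
1 = 9·138 − 17·73
1 = −17·349 + 43·138
1 = 43·836 − 103·349
1 = −103·2857 + 352·836
1 = 352·15121 − 1863·2857
1 = −1863·48220 + 5941·15121
So 15121·5941 ≡ 1 (mod 48220).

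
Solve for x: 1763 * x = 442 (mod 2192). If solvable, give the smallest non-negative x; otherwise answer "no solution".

First find gcd(1763, 2192):
2192 = 1×1763 + 429
1763 = 4×429 + 47
429 = 9×47 + 6
47 = 7×6 + 5
6 = 1×5 + 1
5 = 5×1 + 0
gcd = 1, so a unique solution mod 2192 exists.
Back-substitute for the Bézout coefficients:
1 = 6 − 5
1 = −47 + 8·6
1 = 8·429 − 73·47
1 = −73·1763 + 300·429
1 = 300·2192 − 373·1763
So 1763·(-373) ≡ 1 (mod 2192), giving 1763⁻¹ ≡ 1819.
x ≡ 1763⁻¹·442 ≡ 1819·442 ≡ 1726 (mod 2192).

1726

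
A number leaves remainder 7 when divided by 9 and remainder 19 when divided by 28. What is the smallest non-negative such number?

Write x = 7 + 9·k. Then 9·k ≡ 19 − 7 ≡ 12 (mod 28).
Need 9⁻¹ mod 28. Extended Euclid on (28, 9):
28 = 3·9 + 1
9 = 9·1 + 0
Back-substitute:
1 = 28 − 3·9
9⁻¹ ≡ 25 (mod 28), so k ≡ 25·12 ≡ 20 (mod 28).
x = 7 + 9·20 = 187.

187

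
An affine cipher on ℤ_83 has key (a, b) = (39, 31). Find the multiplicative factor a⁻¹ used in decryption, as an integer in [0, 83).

Apply the Euclidean algorithm to 83 and 39:
83 = 2×39 + 5
39 = 7×5 + 4
5 = 1×4 + 1
4 = 4×1 + 0
gcd = 1, so the inverse exists. Back-substitute:
1 = 5 − 4
1 = −39 + 8·5
1 = 8·83 − 17·39
So 39·(-17) ≡ 1 (mod 83), and -17 ≡ 66 (mod 83).

66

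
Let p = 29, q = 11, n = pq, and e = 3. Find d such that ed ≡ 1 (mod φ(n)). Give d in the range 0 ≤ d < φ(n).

φ(n) = (p−1)(q−1) = 28·10 = 280.
Need d with 3·d ≡ 1 (mod 280). Apply the extended Euclidean algorithm:
280 = 93*3 + 1
3 = 3*1 + 0
Back-substitute:
1 = 280 − 93·3
So 3·(-93) ≡ 1 (mod 280), hence d ≡ -93 ≡ 187 (mod 280).

187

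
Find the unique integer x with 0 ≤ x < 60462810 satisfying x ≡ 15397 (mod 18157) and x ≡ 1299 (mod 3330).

487479

Write x = 15397 + 18157·k. Then 18157·k ≡ 1299 − 15397 ≡ 2552 (mod 3330).
Need 18157⁻¹ mod 3330. Extended Euclid on (3330, 1507):
3330 = 2·1507 + 316
1507 = 4·316 + 243
316 = 1·243 + 73
243 = 3·73 + 24
73 = 3·24 + 1
24 = 24·1 + 0
Back-substitute:
1 = 73 − 3·24
1 = −3·243 + 10·73
1 = 10·316 − 13·243
1 = −13·1507 + 62·316
1 = 62·3330 − 137·1507
18157⁻¹ ≡ 3193 (mod 3330), so k ≡ 3193·2552 ≡ 26 (mod 3330).
x = 15397 + 18157·26 = 487479.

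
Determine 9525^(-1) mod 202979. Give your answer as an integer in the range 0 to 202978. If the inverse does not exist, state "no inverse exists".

Extended Euclidean algorithm:
202979 = 21*9525 + 2954
9525 = 3*2954 + 663
2954 = 4*663 + 302
663 = 2*302 + 59
302 = 5*59 + 7
59 = 8*7 + 3
7 = 2*3 + 1
3 = 3*1 + 0
The gcd is 1. Working backward:
1 = 7 − 2·3
1 = −2·59 + 17·7
1 = 17·302 − 87·59
1 = −87·663 + 191·302
1 = 191·2954 − 851·663
1 = −851·9525 + 2744·2954
1 = 2744·202979 − 58475·9525
So 9525·(-58475) ≡ 1 (mod 202979), and -58475 ≡ 144504 (mod 202979).

144504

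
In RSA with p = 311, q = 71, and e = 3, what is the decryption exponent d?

φ(n) = (p−1)(q−1) = 310·70 = 21700.
Need d with 3·d ≡ 1 (mod 21700). Apply the extended Euclidean algorithm:
21700 = 7233×3 + 1
3 = 3×1 + 0
Back-substitute:
1 = 21700 − 7233·3
So 3·(-7233) ≡ 1 (mod 21700), hence d ≡ -7233 ≡ 14467 (mod 21700).

14467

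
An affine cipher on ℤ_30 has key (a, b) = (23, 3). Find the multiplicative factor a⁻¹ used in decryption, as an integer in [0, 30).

Extended Euclidean algorithm:
30 = 1×23 + 7
23 = 3×7 + 2
7 = 3×2 + 1
2 = 2×1 + 0
Since gcd(23, 30) = 1, back-substitute to write 1 as a combination:
1 = 7 − 3·2
1 = −3·23 + 10·7
1 = 10·30 − 13·23
Thus 23·(-13) ≡ 1 (mod 30); reducing, -13 mod 30 = 17.

17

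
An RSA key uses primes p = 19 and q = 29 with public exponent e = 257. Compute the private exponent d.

353

φ(n) = (p−1)(q−1) = 18·28 = 504.
Need d with 257·d ≡ 1 (mod 504). Apply the extended Euclidean algorithm:
504 = 1×257 + 247
257 = 1×247 + 10
247 = 24×10 + 7
10 = 1×7 + 3
7 = 2×3 + 1
3 = 3×1 + 0
Back-substitute:
1 = 7 − 2·3
1 = −2·10 + 3·7
1 = 3·247 − 74·10
1 = −74·257 + 77·247
1 = 77·504 − 151·257
So 257·(-151) ≡ 1 (mod 504), hence d ≡ -151 ≡ 353 (mod 504).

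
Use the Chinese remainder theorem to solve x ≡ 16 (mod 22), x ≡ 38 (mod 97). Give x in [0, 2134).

38

Write x = 16 + 22·k. Then 22·k ≡ 38 − 16 ≡ 22 (mod 97).
Need 22⁻¹ mod 97. Extended Euclid on (97, 22):
97 = 4×22 + 9
22 = 2×9 + 4
9 = 2×4 + 1
4 = 4×1 + 0
Back-substitute:
1 = 9 − 2·4
1 = −2·22 + 5·9
1 = 5·97 − 22·22
22⁻¹ ≡ 75 (mod 97), so k ≡ 75·22 ≡ 1 (mod 97).
x = 16 + 22·1 = 38.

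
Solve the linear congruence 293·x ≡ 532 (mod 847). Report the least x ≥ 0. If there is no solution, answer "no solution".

First find gcd(293, 847):
847 = 2*293 + 261
293 = 1*261 + 32
261 = 8*32 + 5
32 = 6*5 + 2
5 = 2*2 + 1
2 = 2*1 + 0
gcd = 1, so a unique solution mod 847 exists.
Back-substitute for the Bézout coefficients:
1 = 5 − 2·2
1 = −2·32 + 13·5
1 = 13·261 − 106·32
1 = −106·293 + 119·261
1 = 119·847 − 344·293
So 293·(-344) ≡ 1 (mod 847), giving 293⁻¹ ≡ 503.
x ≡ 293⁻¹·532 ≡ 503·532 ≡ 791 (mod 847).

791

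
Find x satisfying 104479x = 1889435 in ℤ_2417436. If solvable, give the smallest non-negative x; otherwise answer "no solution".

262889

First find gcd(104479, 2417436):
2417436 = 23*104479 + 14419
104479 = 7*14419 + 3546
14419 = 4*3546 + 235
3546 = 15*235 + 21
235 = 11*21 + 4
21 = 5*4 + 1
4 = 4*1 + 0
gcd = 1, so a unique solution mod 2417436 exists.
Back-substitute for the Bézout coefficients:
1 = 21 − 5·4
1 = −5·235 + 56·21
1 = 56·3546 − 845·235
1 = −845·14419 + 3436·3546
1 = 3436·104479 − 24897·14419
1 = −24897·2417436 + 576067·104479
So 104479·(576067) ≡ 1 (mod 2417436), giving 104479⁻¹ ≡ 576067.
x ≡ 104479⁻¹·1889435 ≡ 576067·1889435 ≡ 262889 (mod 2417436).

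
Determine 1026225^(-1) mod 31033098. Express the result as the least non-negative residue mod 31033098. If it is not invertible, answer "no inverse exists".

no inverse exists

Compute gcd(1026225, 31033098):
31033098 = 30·1026225 + 246348
1026225 = 4·246348 + 40833
246348 = 6·40833 + 1350
40833 = 30·1350 + 333
1350 = 4·333 + 18
333 = 18·18 + 9
18 = 2·9 + 0
gcd(1026225, 31033098) = 9 ≠ 1, so 1026225 has no multiplicative inverse modulo 31033098.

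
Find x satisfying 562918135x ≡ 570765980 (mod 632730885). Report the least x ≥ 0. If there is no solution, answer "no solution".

42113303

First find gcd(562918135, 632730885):
632730885 = 1·562918135 + 69812750
562918135 = 8·69812750 + 4416135
69812750 = 15·4416135 + 3570725
4416135 = 1·3570725 + 845410
3570725 = 4·845410 + 189085
845410 = 4·189085 + 89070
189085 = 2·89070 + 10945
89070 = 8·10945 + 1510
10945 = 7·1510 + 375
1510 = 4·375 + 10
375 = 37·10 + 5
10 = 2·5 + 0
gcd = 5 and 5 | 570765980, so solutions exist. Divide through by 5: 112583627x ≡ 114153196 (mod 126546177).
Now find 112583627⁻¹ mod 126546177:
126546177 = 1*112583627 + 13962550
112583627 = 8*13962550 + 883227
13962550 = 15*883227 + 714145
883227 = 1*714145 + 169082
714145 = 4*169082 + 37817
169082 = 4*37817 + 17814
37817 = 2*17814 + 2189
17814 = 8*2189 + 302
2189 = 7*302 + 75
302 = 4*75 + 2
75 = 37*2 + 1
2 = 2*1 + 0
Back-substitute:
1 = 75 − 37·2
1 = −37·302 + 149·75
1 = 149·2189 − 1080·302
1 = −1080·17814 + 8789·2189
1 = 8789·37817 − 18658·17814
1 = −18658·169082 + 83421·37817
1 = 83421·714145 − 352342·169082
1 = −352342·883227 + 435763·714145
1 = 435763·13962550 − 6888787·883227
1 = −6888787·112583627 + 55546059·13962550
1 = 55546059·126546177 − 62434846·112583627
So 112583627·(-62434846) ≡ 1 (mod 126546177), i.e. 112583627⁻¹ ≡ 64111331.
Then x ≡ 64111331·114153196 ≡ 42113303 (mod 126546177); the smallest non-negative solution is x = 42113303.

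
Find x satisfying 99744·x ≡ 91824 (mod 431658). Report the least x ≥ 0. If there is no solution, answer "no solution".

First find gcd(99744, 431658):
431658 = 4·99744 + 32682
99744 = 3·32682 + 1698
32682 = 19·1698 + 420
1698 = 4·420 + 18
420 = 23·18 + 6
18 = 3·6 + 0
gcd = 6 and 6 | 91824, so solutions exist. Divide through by 6: 16624x ≡ 15304 (mod 71943).
Now find 16624⁻¹ mod 71943:
71943 = 4×16624 + 5447
16624 = 3×5447 + 283
5447 = 19×283 + 70
283 = 4×70 + 3
70 = 23×3 + 1
3 = 3×1 + 0
Back-substitute:
1 = 70 − 23·3
1 = −23·283 + 93·70
1 = 93·5447 − 1790·283
1 = −1790·16624 + 5463·5447
1 = 5463·71943 − 23642·16624
So 16624·(-23642) ≡ 1 (mod 71943), i.e. 16624⁻¹ ≡ 48301.
Then x ≡ 48301·15304 ≡ 56122 (mod 71943); the smallest non-negative solution is x = 56122.

56122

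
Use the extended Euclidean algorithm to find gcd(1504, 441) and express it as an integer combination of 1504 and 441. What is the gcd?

Euclidean algorithm:
1504 = 3*441 + 181
441 = 2*181 + 79
181 = 2*79 + 23
79 = 3*23 + 10
23 = 2*10 + 3
10 = 3*3 + 1
3 = 3*1 + 0
gcd(1504, 441) = 1.
Back-substituting:
1 = 10 − 3·3
1 = −3·23 + 7·10
1 = 7·79 − 24·23
1 = −24·181 + 55·79
1 = 55·441 − 134·181
1 = −134·1504 + 457·441
So 1 = (-134)·1504 + (457)·441.

1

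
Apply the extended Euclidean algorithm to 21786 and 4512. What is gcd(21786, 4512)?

Repeated division:
21786 = 4*4512 + 3738
4512 = 1*3738 + 774
3738 = 4*774 + 642
774 = 1*642 + 132
642 = 4*132 + 114
132 = 1*114 + 18
114 = 6*18 + 6
18 = 3*6 + 0
gcd(21786, 4512) = 6.
Express as a combination:
6 = 114 − 6·18
6 = −6·132 + 7·114
6 = 7·642 − 34·132
6 = −34·774 + 41·642
6 = 41·3738 − 198·774
6 = −198·4512 + 239·3738
6 = 239·21786 − 1154·4512
So 6 = (239)·21786 + (-1154)·4512.

6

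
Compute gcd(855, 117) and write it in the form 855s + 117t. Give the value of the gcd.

9

Euclidean algorithm:
855 = 7·117 + 36
117 = 3·36 + 9
36 = 4·9 + 0
gcd(855, 117) = 9.
Back-substituting:
9 = 117 − 3·36
9 = −3·855 + 22·117
So 9 = (-3)·855 + (22)·117.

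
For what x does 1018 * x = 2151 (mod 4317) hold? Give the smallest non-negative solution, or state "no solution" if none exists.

First find gcd(1018, 4317):
4317 = 4×1018 + 245
1018 = 4×245 + 38
245 = 6×38 + 17
38 = 2×17 + 4
17 = 4×4 + 1
4 = 4×1 + 0
gcd = 1, so a unique solution mod 4317 exists.
Back-substitute for the Bézout coefficients:
1 = 17 − 4·4
1 = −4·38 + 9·17
1 = 9·245 − 58·38
1 = −58·1018 + 241·245
1 = 241·4317 − 1022·1018
So 1018·(-1022) ≡ 1 (mod 4317), giving 1018⁻¹ ≡ 3295.
x ≡ 1018⁻¹·2151 ≡ 3295·2151 ≡ 3348 (mod 4317).

3348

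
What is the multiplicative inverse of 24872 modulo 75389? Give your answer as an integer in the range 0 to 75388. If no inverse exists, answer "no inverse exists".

10533

Extended Euclidean algorithm:
75389 = 3*24872 + 773
24872 = 32*773 + 136
773 = 5*136 + 93
136 = 1*93 + 43
93 = 2*43 + 7
43 = 6*7 + 1
7 = 7*1 + 0
The gcd is 1. Working backward:
1 = 43 − 6·7
1 = −6·93 + 13·43
1 = 13·136 − 19·93
1 = −19·773 + 108·136
1 = 108·24872 − 3475·773
1 = −3475·75389 + 10533·24872
So 24872·10533 ≡ 1 (mod 75389).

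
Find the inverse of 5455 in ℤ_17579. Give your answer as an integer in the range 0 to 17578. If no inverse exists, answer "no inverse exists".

Run Euclid on (17579, 5455):
17579 = 3*5455 + 1214
5455 = 4*1214 + 599
1214 = 2*599 + 16
599 = 37*16 + 7
16 = 2*7 + 2
7 = 3*2 + 1
2 = 2*1 + 0
Since gcd(5455, 17579) = 1, back-substitute to write 1 as a combination:
1 = 7 − 3·2
1 = −3·16 + 7·7
1 = 7·599 − 262·16
1 = −262·1214 + 531·599
1 = 531·5455 − 2386·1214
1 = −2386·17579 + 7689·5455
So 5455·7689 ≡ 1 (mod 17579).

7689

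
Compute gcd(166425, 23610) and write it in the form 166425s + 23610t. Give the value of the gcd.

Apply Euclid's algorithm to 166425 and 23610:
166425 = 7*23610 + 1155
23610 = 20*1155 + 510
1155 = 2*510 + 135
510 = 3*135 + 105
135 = 1*105 + 30
105 = 3*30 + 15
30 = 2*15 + 0
gcd(166425, 23610) = 15.
Back-substituting:
15 = 105 − 3·30
15 = −3·135 + 4·105
15 = 4·510 − 15·135
15 = −15·1155 + 34·510
15 = 34·23610 − 695·1155
15 = −695·166425 + 4899·23610
So 15 = (-695)·166425 + (4899)·23610.

15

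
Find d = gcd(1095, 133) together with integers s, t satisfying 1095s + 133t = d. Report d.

1

Euclidean algorithm:
1095 = 8·133 + 31
133 = 4·31 + 9
31 = 3·9 + 4
9 = 2·4 + 1
4 = 4·1 + 0
gcd(1095, 133) = 1.
Back-substituting:
1 = 9 − 2·4
1 = −2·31 + 7·9
1 = 7·133 − 30·31
1 = −30·1095 + 247·133
So 1 = (-30)·1095 + (247)·133.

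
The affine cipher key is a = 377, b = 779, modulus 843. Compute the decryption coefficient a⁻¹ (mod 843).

161

gcd(843, 377) by repeated division:
843 = 2*377 + 89
377 = 4*89 + 21
89 = 4*21 + 5
21 = 4*5 + 1
5 = 5*1 + 0
Since gcd(377, 843) = 1, back-substitute to write 1 as a combination:
1 = 21 − 4·5
1 = −4·89 + 17·21
1 = 17·377 − 72·89
1 = −72·843 + 161·377
So 377·161 ≡ 1 (mod 843).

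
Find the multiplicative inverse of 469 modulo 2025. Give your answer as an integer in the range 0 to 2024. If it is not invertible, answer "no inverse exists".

Extended Euclidean algorithm:
2025 = 4*469 + 149
469 = 3*149 + 22
149 = 6*22 + 17
22 = 1*17 + 5
17 = 3*5 + 2
5 = 2*2 + 1
2 = 2*1 + 0
gcd = 1, so the inverse exists. Back-substitute:
1 = 5 − 2·2
1 = −2·17 + 7·5
1 = 7·22 − 9·17
1 = −9·149 + 61·22
1 = 61·469 − 192·149
1 = −192·2025 + 829·469
So 469·829 ≡ 1 (mod 2025).

829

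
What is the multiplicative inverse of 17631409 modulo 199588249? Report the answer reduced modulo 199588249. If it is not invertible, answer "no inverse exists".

Run Euclid on (199588249, 17631409):
199588249 = 11*17631409 + 5642750
17631409 = 3*5642750 + 703159
5642750 = 8*703159 + 17478
703159 = 40*17478 + 4039
17478 = 4*4039 + 1322
4039 = 3*1322 + 73
1322 = 18*73 + 8
73 = 9*8 + 1
8 = 8*1 + 0
The gcd is 1. Working backward:
1 = 73 − 9·8
1 = −9·1322 + 163·73
1 = 163·4039 − 498·1322
1 = −498·17478 + 2155·4039
1 = 2155·703159 − 86698·17478
1 = −86698·5642750 + 695739·703159
1 = 695739·17631409 − 2173915·5642750
1 = −2173915·199588249 + 24608804·17631409
So 17631409·24608804 ≡ 1 (mod 199588249).

24608804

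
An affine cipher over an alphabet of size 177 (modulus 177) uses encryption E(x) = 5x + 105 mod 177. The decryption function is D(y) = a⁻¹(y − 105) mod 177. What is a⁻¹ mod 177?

gcd(177, 5) by repeated division:
177 = 35*5 + 2
5 = 2*2 + 1
2 = 2*1 + 0
Since gcd(5, 177) = 1, back-substitute to write 1 as a combination:
1 = 5 − 2·2
1 = −2·177 + 71·5
So 5·71 ≡ 1 (mod 177).

71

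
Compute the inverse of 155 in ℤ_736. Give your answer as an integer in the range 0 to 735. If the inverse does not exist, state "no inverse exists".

Extended Euclidean algorithm:
736 = 4·155 + 116
155 = 1·116 + 39
116 = 2·39 + 38
39 = 1·38 + 1
38 = 38·1 + 0
Since gcd(155, 736) = 1, back-substitute to write 1 as a combination:
1 = 39 − 38
1 = −116 + 3·39
1 = 3·155 − 4·116
1 = −4·736 + 19·155
So 155·19 ≡ 1 (mod 736).

19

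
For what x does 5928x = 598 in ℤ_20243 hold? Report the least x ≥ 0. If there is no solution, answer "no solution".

First find gcd(5928, 20243):
20243 = 3·5928 + 2459
5928 = 2·2459 + 1010
2459 = 2·1010 + 439
1010 = 2·439 + 132
439 = 3·132 + 43
132 = 3·43 + 3
43 = 14·3 + 1
3 = 3·1 + 0
gcd = 1, so a unique solution mod 20243 exists.
Back-substitute for the Bézout coefficients:
1 = 43 − 14·3
1 = −14·132 + 43·43
1 = 43·439 − 143·132
1 = −143·1010 + 329·439
1 = 329·2459 − 801·1010
1 = −801·5928 + 1931·2459
1 = 1931·20243 − 6594·5928
So 5928·(-6594) ≡ 1 (mod 20243), giving 5928⁻¹ ≡ 13649.
x ≡ 5928⁻¹·598 ≡ 13649·598 ≡ 4173 (mod 20243).

4173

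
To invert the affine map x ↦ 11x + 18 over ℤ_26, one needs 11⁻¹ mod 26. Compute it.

19

Extended Euclidean algorithm:
26 = 2×11 + 4
11 = 2×4 + 3
4 = 1×3 + 1
3 = 3×1 + 0
The gcd is 1. Working backward:
1 = 4 − 3
1 = −11 + 3·4
1 = 3·26 − 7·11
Thus 11·(-7) ≡ 1 (mod 26); reducing, -7 mod 26 = 19.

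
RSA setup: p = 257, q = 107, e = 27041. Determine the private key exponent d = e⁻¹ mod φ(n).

φ(n) = (p−1)(q−1) = 256·106 = 27136.
Need d with 27041·d ≡ 1 (mod 27136). Apply the extended Euclidean algorithm:
27136 = 1·27041 + 95
27041 = 284·95 + 61
95 = 1·61 + 34
61 = 1·34 + 27
34 = 1·27 + 7
27 = 3·7 + 6
7 = 1·6 + 1
6 = 6·1 + 0
Back-substitute:
1 = 7 − 6
1 = −27 + 4·7
1 = 4·34 − 5·27
1 = −5·61 + 9·34
1 = 9·95 − 14·61
1 = −14·27041 + 3985·95
1 = 3985·27136 − 3999·27041
So 27041·(-3999) ≡ 1 (mod 27136), hence d ≡ -3999 ≡ 23137 (mod 27136).

23137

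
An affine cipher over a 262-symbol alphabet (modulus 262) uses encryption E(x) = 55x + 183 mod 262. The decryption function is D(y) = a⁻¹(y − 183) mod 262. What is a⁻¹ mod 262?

81

Apply the Euclidean algorithm to 262 and 55:
262 = 4×55 + 42
55 = 1×42 + 13
42 = 3×13 + 3
13 = 4×3 + 1
3 = 3×1 + 0
Since gcd(55, 262) = 1, back-substitute to write 1 as a combination:
1 = 13 − 4·3
1 = −4·42 + 13·13
1 = 13·55 − 17·42
1 = −17·262 + 81·55
So 55·81 ≡ 1 (mod 262).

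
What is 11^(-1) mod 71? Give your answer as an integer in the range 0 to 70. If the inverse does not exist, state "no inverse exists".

gcd(71, 11) by repeated division:
71 = 6×11 + 5
11 = 2×5 + 1
5 = 5×1 + 0
Since gcd(11, 71) = 1, back-substitute to write 1 as a combination:
1 = 11 − 2·5
1 = −2·71 + 13·11
So 11·13 ≡ 1 (mod 71).

13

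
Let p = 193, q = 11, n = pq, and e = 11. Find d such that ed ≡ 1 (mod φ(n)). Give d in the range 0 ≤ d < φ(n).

1571

φ(n) = (p−1)(q−1) = 192·10 = 1920.
Need d with 11·d ≡ 1 (mod 1920). Apply the extended Euclidean algorithm:
1920 = 174×11 + 6
11 = 1×6 + 5
6 = 1×5 + 1
5 = 5×1 + 0
Back-substitute:
1 = 6 − 5
1 = −11 + 2·6
1 = 2·1920 − 349·11
So 11·(-349) ≡ 1 (mod 1920), hence d ≡ -349 ≡ 1571 (mod 1920).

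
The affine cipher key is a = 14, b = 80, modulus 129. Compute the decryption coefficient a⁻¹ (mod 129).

83

Run Euclid on (129, 14):
129 = 9×14 + 3
14 = 4×3 + 2
3 = 1×2 + 1
2 = 2×1 + 0
Since gcd(14, 129) = 1, back-substitute to write 1 as a combination:
1 = 3 − 2
1 = −14 + 5·3
1 = 5·129 − 46·14
So 14·(-46) ≡ 1 (mod 129), and -46 ≡ 83 (mod 129).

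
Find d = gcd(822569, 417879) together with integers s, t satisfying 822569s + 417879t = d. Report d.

11

Apply Euclid's algorithm to 822569 and 417879:
822569 = 1*417879 + 404690
417879 = 1*404690 + 13189
404690 = 30*13189 + 9020
13189 = 1*9020 + 4169
9020 = 2*4169 + 682
4169 = 6*682 + 77
682 = 8*77 + 66
77 = 1*66 + 11
66 = 6*11 + 0
gcd(822569, 417879) = 11.
Working backward:
11 = 77 − 66
11 = −682 + 9·77
11 = 9·4169 − 55·682
11 = −55·9020 + 119·4169
11 = 119·13189 − 174·9020
11 = −174·404690 + 5339·13189
11 = 5339·417879 − 5513·404690
11 = −5513·822569 + 10852·417879
So 11 = (-5513)·822569 + (10852)·417879.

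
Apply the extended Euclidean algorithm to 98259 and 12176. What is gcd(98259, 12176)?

1

Euclidean algorithm:
98259 = 8*12176 + 851
12176 = 14*851 + 262
851 = 3*262 + 65
262 = 4*65 + 2
65 = 32*2 + 1
2 = 2*1 + 0
gcd(98259, 12176) = 1.
Working backward:
1 = 65 − 32·2
1 = −32·262 + 129·65
1 = 129·851 − 419·262
1 = −419·12176 + 5995·851
1 = 5995·98259 − 48379·12176
So 1 = (5995)·98259 + (-48379)·12176.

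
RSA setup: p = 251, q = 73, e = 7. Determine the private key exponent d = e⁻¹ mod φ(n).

5143

φ(n) = (p−1)(q−1) = 250·72 = 18000.
Need d with 7·d ≡ 1 (mod 18000). Apply the extended Euclidean algorithm:
18000 = 2571×7 + 3
7 = 2×3 + 1
3 = 3×1 + 0
Back-substitute:
1 = 7 − 2·3
1 = −2·18000 + 5143·7
So 7·5143 ≡ 1 (mod 18000), hence d = 5143.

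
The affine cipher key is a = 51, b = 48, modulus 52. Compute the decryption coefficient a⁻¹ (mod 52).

51

Extended Euclidean algorithm:
52 = 1×51 + 1
51 = 51×1 + 0
Since gcd(51, 52) = 1, back-substitute to write 1 as a combination:
1 = 52 − 51
Hence 51⁻¹ ≡ -1 ≡ 51 (mod 52).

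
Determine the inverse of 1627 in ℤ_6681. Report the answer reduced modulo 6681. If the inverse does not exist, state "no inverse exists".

5059

Extended Euclidean algorithm:
6681 = 4×1627 + 173
1627 = 9×173 + 70
173 = 2×70 + 33
70 = 2×33 + 4
33 = 8×4 + 1
4 = 4×1 + 0
gcd = 1, so the inverse exists. Back-substitute:
1 = 33 − 8·4
1 = −8·70 + 17·33
1 = 17·173 − 42·70
1 = −42·1627 + 395·173
1 = 395·6681 − 1622·1627
So 1627·(-1622) ≡ 1 (mod 6681), and -1622 ≡ 5059 (mod 6681).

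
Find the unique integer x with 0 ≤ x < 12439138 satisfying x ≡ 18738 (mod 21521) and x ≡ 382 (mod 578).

10176650

Write x = 18738 + 21521·k. Then 21521·k ≡ 382 − 18738 ≡ 140 (mod 578).
Need 21521⁻¹ mod 578. Extended Euclid on (578, 135):
578 = 4×135 + 38
135 = 3×38 + 21
38 = 1×21 + 17
21 = 1×17 + 4
17 = 4×4 + 1
4 = 4×1 + 0
Back-substitute:
1 = 17 − 4·4
1 = −4·21 + 5·17
1 = 5·38 − 9·21
1 = −9·135 + 32·38
1 = 32·578 − 137·135
21521⁻¹ ≡ 441 (mod 578), so k ≡ 441·140 ≡ 472 (mod 578).
x = 18738 + 21521·472 = 10176650.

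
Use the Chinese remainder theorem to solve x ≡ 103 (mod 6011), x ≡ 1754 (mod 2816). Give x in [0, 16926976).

2170074

Write x = 103 + 6011·k. Then 6011·k ≡ 1754 − 103 ≡ 1651 (mod 2816).
Need 6011⁻¹ mod 2816. Extended Euclid on (2816, 379):
2816 = 7×379 + 163
379 = 2×163 + 53
163 = 3×53 + 4
53 = 13×4 + 1
4 = 4×1 + 0
Back-substitute:
1 = 53 − 13·4
1 = −13·163 + 40·53
1 = 40·379 − 93·163
1 = −93·2816 + 691·379
6011⁻¹ ≡ 691 (mod 2816), so k ≡ 691·1651 ≡ 361 (mod 2816).
x = 103 + 6011·361 = 2170074.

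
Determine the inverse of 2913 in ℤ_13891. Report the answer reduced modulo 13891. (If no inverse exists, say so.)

gcd(13891, 2913) by repeated division:
13891 = 4·2913 + 2239
2913 = 1·2239 + 674
2239 = 3·674 + 217
674 = 3·217 + 23
217 = 9·23 + 10
23 = 2·10 + 3
10 = 3·3 + 1
3 = 3·1 + 0
The gcd is 1. Working backward:
1 = 10 − 3·3
1 = −3·23 + 7·10
1 = 7·217 − 66·23
1 = −66·674 + 205·217
1 = 205·2239 − 681·674
1 = −681·2913 + 886·2239
1 = 886·13891 − 4225·2913
Thus 2913·(-4225) ≡ 1 (mod 13891); reducing, -4225 mod 13891 = 9666.

9666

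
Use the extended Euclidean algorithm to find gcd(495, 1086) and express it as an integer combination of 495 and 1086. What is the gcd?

3

Apply Euclid's algorithm to 1086 and 495:
1086 = 2*495 + 96
495 = 5*96 + 15
96 = 6*15 + 6
15 = 2*6 + 3
6 = 2*3 + 0
gcd(495, 1086) = 3.
Express as a combination:
3 = 15 − 2·6
3 = −2·96 + 13·15
3 = 13·495 − 67·96
3 = −67·1086 + 147·495
So 3 = (-67)·1086 + (147)·495.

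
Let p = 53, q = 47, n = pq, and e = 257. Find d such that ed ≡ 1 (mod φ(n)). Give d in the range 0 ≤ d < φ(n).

φ(n) = (p−1)(q−1) = 52·46 = 2392.
Need d with 257·d ≡ 1 (mod 2392). Apply the extended Euclidean algorithm:
2392 = 9*257 + 79
257 = 3*79 + 20
79 = 3*20 + 19
20 = 1*19 + 1
19 = 19*1 + 0
Back-substitute:
1 = 20 − 19
1 = −79 + 4·20
1 = 4·257 − 13·79
1 = −13·2392 + 121·257
So 257·121 ≡ 1 (mod 2392), hence d = 121.

121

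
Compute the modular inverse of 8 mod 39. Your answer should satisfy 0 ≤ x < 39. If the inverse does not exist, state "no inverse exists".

5

Extended Euclidean algorithm:
39 = 4×8 + 7
8 = 1×7 + 1
7 = 7×1 + 0
Since gcd(8, 39) = 1, back-substitute to write 1 as a combination:
1 = 8 − 7
1 = −39 + 5·8
So 8·5 ≡ 1 (mod 39).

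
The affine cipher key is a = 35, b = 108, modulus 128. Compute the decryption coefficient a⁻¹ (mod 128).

Apply the Euclidean algorithm to 128 and 35:
128 = 3*35 + 23
35 = 1*23 + 12
23 = 1*12 + 11
12 = 1*11 + 1
11 = 11*1 + 0
Since gcd(35, 128) = 1, back-substitute to write 1 as a combination:
1 = 12 − 11
1 = −23 + 2·12
1 = 2·35 − 3·23
1 = −3·128 + 11·35
So 35·11 ≡ 1 (mod 128).

11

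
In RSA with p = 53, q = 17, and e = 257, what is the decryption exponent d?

641

φ(n) = (p−1)(q−1) = 52·16 = 832.
Need d with 257·d ≡ 1 (mod 832). Apply the extended Euclidean algorithm:
832 = 3·257 + 61
257 = 4·61 + 13
61 = 4·13 + 9
13 = 1·9 + 4
9 = 2·4 + 1
4 = 4·1 + 0
Back-substitute:
1 = 9 − 2·4
1 = −2·13 + 3·9
1 = 3·61 − 14·13
1 = −14·257 + 59·61
1 = 59·832 − 191·257
So 257·(-191) ≡ 1 (mod 832), hence d ≡ -191 ≡ 641 (mod 832).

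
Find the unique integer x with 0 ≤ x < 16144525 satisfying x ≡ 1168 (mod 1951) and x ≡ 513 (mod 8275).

Write x = 1168 + 1951·k. Then 1951·k ≡ 513 − 1168 ≡ 7620 (mod 8275).
Need 1951⁻¹ mod 8275. Extended Euclid on (8275, 1951):
8275 = 4*1951 + 471
1951 = 4*471 + 67
471 = 7*67 + 2
67 = 33*2 + 1
2 = 2*1 + 0
Back-substitute:
1 = 67 − 33·2
1 = −33·471 + 232·67
1 = 232·1951 − 961·471
1 = −961·8275 + 4076·1951
1951⁻¹ ≡ 4076 (mod 8275), so k ≡ 4076·7620 ≡ 3045 (mod 8275).
x = 1168 + 1951·3045 = 5941963.

5941963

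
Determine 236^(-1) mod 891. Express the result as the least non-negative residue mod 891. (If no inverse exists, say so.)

Apply the Euclidean algorithm to 891 and 236:
891 = 3·236 + 183
236 = 1·183 + 53
183 = 3·53 + 24
53 = 2·24 + 5
24 = 4·5 + 4
5 = 1·4 + 1
4 = 4·1 + 0
gcd = 1, so the inverse exists. Back-substitute:
1 = 5 − 4
1 = −24 + 5·5
1 = 5·53 − 11·24
1 = −11·183 + 38·53
1 = 38·236 − 49·183
1 = −49·891 + 185·236
So 236·185 ≡ 1 (mod 891).

185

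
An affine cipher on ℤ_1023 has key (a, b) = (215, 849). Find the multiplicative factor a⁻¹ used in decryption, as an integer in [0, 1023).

728

gcd(1023, 215) by repeated division:
1023 = 4×215 + 163
215 = 1×163 + 52
163 = 3×52 + 7
52 = 7×7 + 3
7 = 2×3 + 1
3 = 3×1 + 0
Since gcd(215, 1023) = 1, back-substitute to write 1 as a combination:
1 = 7 − 2·3
1 = −2·52 + 15·7
1 = 15·163 − 47·52
1 = −47·215 + 62·163
1 = 62·1023 − 295·215
Thus 215·(-295) ≡ 1 (mod 1023); reducing, -295 mod 1023 = 728.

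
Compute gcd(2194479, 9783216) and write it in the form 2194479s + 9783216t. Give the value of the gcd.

9

Apply Euclid's algorithm to 9783216 and 2194479:
9783216 = 4·2194479 + 1005300
2194479 = 2·1005300 + 183879
1005300 = 5·183879 + 85905
183879 = 2·85905 + 12069
85905 = 7·12069 + 1422
12069 = 8·1422 + 693
1422 = 2·693 + 36
693 = 19·36 + 9
36 = 4·9 + 0
gcd(2194479, 9783216) = 9.
Express as a combination:
9 = 693 − 19·36
9 = −19·1422 + 39·693
9 = 39·12069 − 331·1422
9 = −331·85905 + 2356·12069
9 = 2356·183879 − 5043·85905
9 = −5043·1005300 + 27571·183879
9 = 27571·2194479 − 60185·1005300
9 = −60185·9783216 + 268311·2194479
So 9 = (-60185)·9783216 + (268311)·2194479.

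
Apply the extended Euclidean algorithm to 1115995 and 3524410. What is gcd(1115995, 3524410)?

5

Repeated division:
3524410 = 3×1115995 + 176425
1115995 = 6×176425 + 57445
176425 = 3×57445 + 4090
57445 = 14×4090 + 185
4090 = 22×185 + 20
185 = 9×20 + 5
20 = 4×5 + 0
gcd(1115995, 3524410) = 5.
Working backward:
5 = 185 − 9·20
5 = −9·4090 + 199·185
5 = 199·57445 − 2795·4090
5 = −2795·176425 + 8584·57445
5 = 8584·1115995 − 54299·176425
5 = −54299·3524410 + 171481·1115995
So 5 = (-54299)·3524410 + (171481)·1115995.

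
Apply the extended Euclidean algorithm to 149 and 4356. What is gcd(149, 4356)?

1

Repeated division:
4356 = 29×149 + 35
149 = 4×35 + 9
35 = 3×9 + 8
9 = 1×8 + 1
8 = 8×1 + 0
gcd(149, 4356) = 1.
Back-substituting:
1 = 9 − 8
1 = −35 + 4·9
1 = 4·149 − 17·35
1 = −17·4356 + 497·149
So 1 = (-17)·4356 + (497)·149.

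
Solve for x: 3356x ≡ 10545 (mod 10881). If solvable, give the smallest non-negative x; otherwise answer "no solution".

First find gcd(3356, 10881):
10881 = 3*3356 + 813
3356 = 4*813 + 104
813 = 7*104 + 85
104 = 1*85 + 19
85 = 4*19 + 9
19 = 2*9 + 1
9 = 9*1 + 0
gcd = 1, so a unique solution mod 10881 exists.
Back-substitute for the Bézout coefficients:
1 = 19 − 2·9
1 = −2·85 + 9·19
1 = 9·104 − 11·85
1 = −11·813 + 86·104
1 = 86·3356 − 355·813
1 = −355·10881 + 1151·3356
So 3356·(1151) ≡ 1 (mod 10881), giving 3356⁻¹ ≡ 1151.
x ≡ 3356⁻¹·10545 ≡ 1151·10545 ≡ 4980 (mod 10881).

4980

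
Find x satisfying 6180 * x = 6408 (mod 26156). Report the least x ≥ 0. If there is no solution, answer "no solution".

5829

First find gcd(6180, 26156):
26156 = 4*6180 + 1436
6180 = 4*1436 + 436
1436 = 3*436 + 128
436 = 3*128 + 52
128 = 2*52 + 24
52 = 2*24 + 4
24 = 6*4 + 0
gcd = 4 and 4 | 6408, so solutions exist. Divide through by 4: 1545x ≡ 1602 (mod 6539).
Now find 1545⁻¹ mod 6539:
6539 = 4·1545 + 359
1545 = 4·359 + 109
359 = 3·109 + 32
109 = 3·32 + 13
32 = 2·13 + 6
13 = 2·6 + 1
6 = 6·1 + 0
Back-substitute:
1 = 13 − 2·6
1 = −2·32 + 5·13
1 = 5·109 − 17·32
1 = −17·359 + 56·109
1 = 56·1545 − 241·359
1 = −241·6539 + 1020·1545
So 1545⁻¹ ≡ 1020 (mod 6539).
Then x ≡ 1020·1602 ≡ 5829 (mod 6539); the smallest non-negative solution is x = 5829.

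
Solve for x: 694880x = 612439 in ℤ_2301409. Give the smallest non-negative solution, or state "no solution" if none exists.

First find gcd(694880, 2301409):
2301409 = 3×694880 + 216769
694880 = 3×216769 + 44573
216769 = 4×44573 + 38477
44573 = 1×38477 + 6096
38477 = 6×6096 + 1901
6096 = 3×1901 + 393
1901 = 4×393 + 329
393 = 1×329 + 64
329 = 5×64 + 9
64 = 7×9 + 1
9 = 9×1 + 0
gcd = 1, so a unique solution mod 2301409 exists.
Back-substitute for the Bézout coefficients:
1 = 64 − 7·9
1 = −7·329 + 36·64
1 = 36·393 − 43·329
1 = −43·1901 + 208·393
1 = 208·6096 − 667·1901
1 = −667·38477 + 4210·6096
1 = 4210·44573 − 4877·38477
1 = −4877·216769 + 23718·44573
1 = 23718·694880 − 76031·216769
1 = −76031·2301409 + 251811·694880
So 694880·(251811) ≡ 1 (mod 2301409), giving 694880⁻¹ ≡ 251811.
x ≡ 694880⁻¹·612439 ≡ 251811·612439 ≡ 1459939 (mod 2301409).

1459939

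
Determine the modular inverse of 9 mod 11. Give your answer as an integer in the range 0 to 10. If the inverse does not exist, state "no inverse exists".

Apply the Euclidean algorithm to 11 and 9:
11 = 1·9 + 2
9 = 4·2 + 1
2 = 2·1 + 0
Since gcd(9, 11) = 1, back-substitute to write 1 as a combination:
1 = 9 − 4·2
1 = −4·11 + 5·9
So 9·5 ≡ 1 (mod 11).

5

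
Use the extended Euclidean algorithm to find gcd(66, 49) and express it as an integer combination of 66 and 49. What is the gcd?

1

Apply Euclid's algorithm to 66 and 49:
66 = 1×49 + 17
49 = 2×17 + 15
17 = 1×15 + 2
15 = 7×2 + 1
2 = 2×1 + 0
gcd(66, 49) = 1.
Working backward:
1 = 15 − 7·2
1 = −7·17 + 8·15
1 = 8·49 − 23·17
1 = −23·66 + 31·49
So 1 = (-23)·66 + (31)·49.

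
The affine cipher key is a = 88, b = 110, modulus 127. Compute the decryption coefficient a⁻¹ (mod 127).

13

Extended Euclidean algorithm:
127 = 1·88 + 39
88 = 2·39 + 10
39 = 3·10 + 9
10 = 1·9 + 1
9 = 9·1 + 0
gcd = 1, so the inverse exists. Back-substitute:
1 = 10 − 9
1 = −39 + 4·10
1 = 4·88 − 9·39
1 = −9·127 + 13·88
So 88·13 ≡ 1 (mod 127).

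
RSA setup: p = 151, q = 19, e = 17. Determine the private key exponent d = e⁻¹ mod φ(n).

953

φ(n) = (p−1)(q−1) = 150·18 = 2700.
Need d with 17·d ≡ 1 (mod 2700). Apply the extended Euclidean algorithm:
2700 = 158*17 + 14
17 = 1*14 + 3
14 = 4*3 + 2
3 = 1*2 + 1
2 = 2*1 + 0
Back-substitute:
1 = 3 − 2
1 = −14 + 5·3
1 = 5·17 − 6·14
1 = −6·2700 + 953·17
So 17·953 ≡ 1 (mod 2700), hence d = 953.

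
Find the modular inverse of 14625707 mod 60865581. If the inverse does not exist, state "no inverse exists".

Run Euclid on (60865581, 14625707):
60865581 = 4·14625707 + 2362753
14625707 = 6·2362753 + 449189
2362753 = 5·449189 + 116808
449189 = 3·116808 + 98765
116808 = 1·98765 + 18043
98765 = 5·18043 + 8550
18043 = 2·8550 + 943
8550 = 9·943 + 63
943 = 14·63 + 61
63 = 1·61 + 2
61 = 30·2 + 1
2 = 2·1 + 0
Since gcd(14625707, 60865581) = 1, back-substitute to write 1 as a combination:
1 = 61 − 30·2
1 = −30·63 + 31·61
1 = 31·943 − 464·63
1 = −464·8550 + 4207·943
1 = 4207·18043 − 8878·8550
1 = −8878·98765 + 48597·18043
1 = 48597·116808 − 57475·98765
1 = −57475·449189 + 221022·116808
1 = 221022·2362753 − 1162585·449189
1 = −1162585·14625707 + 7196532·2362753
1 = 7196532·60865581 − 29948713·14625707
So 14625707·(-29948713) ≡ 1 (mod 60865581), and -29948713 ≡ 30916868 (mod 60865581).

30916868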